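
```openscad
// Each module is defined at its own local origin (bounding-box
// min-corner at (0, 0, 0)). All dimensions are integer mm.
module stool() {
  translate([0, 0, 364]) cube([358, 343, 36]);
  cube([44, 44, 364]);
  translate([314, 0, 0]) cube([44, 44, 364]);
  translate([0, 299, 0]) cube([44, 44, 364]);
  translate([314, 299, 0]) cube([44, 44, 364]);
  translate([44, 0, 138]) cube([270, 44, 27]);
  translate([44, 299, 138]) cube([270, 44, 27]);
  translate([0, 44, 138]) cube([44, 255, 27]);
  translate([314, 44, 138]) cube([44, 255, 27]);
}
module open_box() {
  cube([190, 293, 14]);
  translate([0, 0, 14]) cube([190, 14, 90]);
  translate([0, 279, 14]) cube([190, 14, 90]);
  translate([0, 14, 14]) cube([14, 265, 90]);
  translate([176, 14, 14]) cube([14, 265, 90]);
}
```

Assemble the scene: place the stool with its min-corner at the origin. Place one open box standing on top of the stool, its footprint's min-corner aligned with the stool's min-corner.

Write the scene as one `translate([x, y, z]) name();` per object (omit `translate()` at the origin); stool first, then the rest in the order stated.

stool();
translate([0, 0, 400]) open_box();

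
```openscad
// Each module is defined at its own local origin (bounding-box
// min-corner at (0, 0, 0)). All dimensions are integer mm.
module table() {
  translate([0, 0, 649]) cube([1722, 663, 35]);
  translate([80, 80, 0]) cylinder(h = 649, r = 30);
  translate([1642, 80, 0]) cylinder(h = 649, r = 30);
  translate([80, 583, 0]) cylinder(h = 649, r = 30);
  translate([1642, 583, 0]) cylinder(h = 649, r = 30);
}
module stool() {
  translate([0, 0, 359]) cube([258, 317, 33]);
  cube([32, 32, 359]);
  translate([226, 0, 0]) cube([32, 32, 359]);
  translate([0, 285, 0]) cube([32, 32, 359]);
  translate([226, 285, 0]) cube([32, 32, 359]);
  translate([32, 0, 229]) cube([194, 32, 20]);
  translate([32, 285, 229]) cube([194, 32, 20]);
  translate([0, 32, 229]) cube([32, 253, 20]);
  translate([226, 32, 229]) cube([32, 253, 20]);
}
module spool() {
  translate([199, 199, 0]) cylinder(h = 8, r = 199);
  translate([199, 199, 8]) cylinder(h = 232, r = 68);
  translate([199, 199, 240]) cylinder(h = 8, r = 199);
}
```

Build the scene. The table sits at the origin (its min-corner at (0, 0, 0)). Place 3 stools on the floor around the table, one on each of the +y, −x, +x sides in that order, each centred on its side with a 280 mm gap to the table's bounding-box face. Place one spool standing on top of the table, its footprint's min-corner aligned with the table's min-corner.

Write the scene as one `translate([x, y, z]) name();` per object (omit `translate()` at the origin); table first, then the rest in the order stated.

table();
translate([732, 943, 0]) stool();
translate([-538, 173, 0]) stool();
translate([2002, 173, 0]) stool();
translate([0, 0, 684]) spool();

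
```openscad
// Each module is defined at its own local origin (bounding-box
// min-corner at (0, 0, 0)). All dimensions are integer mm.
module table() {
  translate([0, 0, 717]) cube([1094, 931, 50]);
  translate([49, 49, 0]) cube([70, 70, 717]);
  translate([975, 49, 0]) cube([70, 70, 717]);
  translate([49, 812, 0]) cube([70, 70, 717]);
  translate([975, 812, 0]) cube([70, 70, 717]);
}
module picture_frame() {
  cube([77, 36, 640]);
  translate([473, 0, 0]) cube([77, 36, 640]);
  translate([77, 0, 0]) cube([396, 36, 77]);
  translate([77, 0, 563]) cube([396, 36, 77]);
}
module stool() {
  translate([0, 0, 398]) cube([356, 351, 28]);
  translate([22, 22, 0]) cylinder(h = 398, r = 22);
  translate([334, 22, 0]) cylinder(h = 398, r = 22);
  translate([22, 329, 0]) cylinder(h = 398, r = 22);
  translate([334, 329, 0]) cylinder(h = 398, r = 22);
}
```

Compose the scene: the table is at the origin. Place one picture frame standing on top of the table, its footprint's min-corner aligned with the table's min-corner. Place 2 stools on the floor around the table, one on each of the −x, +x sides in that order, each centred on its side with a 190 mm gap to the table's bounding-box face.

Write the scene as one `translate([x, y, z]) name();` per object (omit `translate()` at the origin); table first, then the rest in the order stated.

table();
translate([0, 0, 767]) picture_frame();
translate([-546, 290, 0]) stool();
translate([1284, 290, 0]) stool();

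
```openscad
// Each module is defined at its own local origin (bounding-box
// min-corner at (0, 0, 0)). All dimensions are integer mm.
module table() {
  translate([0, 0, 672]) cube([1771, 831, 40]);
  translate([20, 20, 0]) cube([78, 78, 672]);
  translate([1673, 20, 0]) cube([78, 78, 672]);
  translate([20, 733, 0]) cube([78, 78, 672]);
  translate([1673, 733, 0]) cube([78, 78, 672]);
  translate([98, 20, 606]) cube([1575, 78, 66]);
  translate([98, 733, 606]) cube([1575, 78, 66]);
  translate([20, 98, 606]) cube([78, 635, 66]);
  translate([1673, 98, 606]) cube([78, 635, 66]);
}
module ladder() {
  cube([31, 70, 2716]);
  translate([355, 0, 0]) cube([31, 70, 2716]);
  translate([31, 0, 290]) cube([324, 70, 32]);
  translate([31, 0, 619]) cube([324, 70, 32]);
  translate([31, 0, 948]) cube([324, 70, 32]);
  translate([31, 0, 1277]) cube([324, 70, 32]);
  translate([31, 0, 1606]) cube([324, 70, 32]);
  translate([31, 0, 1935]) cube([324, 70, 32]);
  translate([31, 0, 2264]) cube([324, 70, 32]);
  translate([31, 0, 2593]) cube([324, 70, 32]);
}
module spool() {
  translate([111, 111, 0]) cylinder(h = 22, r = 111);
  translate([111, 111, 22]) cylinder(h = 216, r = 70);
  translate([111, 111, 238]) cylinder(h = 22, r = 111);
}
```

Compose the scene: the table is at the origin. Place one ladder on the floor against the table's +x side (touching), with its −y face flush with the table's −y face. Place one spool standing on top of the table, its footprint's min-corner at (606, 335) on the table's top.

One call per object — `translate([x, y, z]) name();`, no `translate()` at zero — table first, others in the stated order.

table();
translate([1771, 0, 0]) ladder();
translate([606, 335, 712]) spool();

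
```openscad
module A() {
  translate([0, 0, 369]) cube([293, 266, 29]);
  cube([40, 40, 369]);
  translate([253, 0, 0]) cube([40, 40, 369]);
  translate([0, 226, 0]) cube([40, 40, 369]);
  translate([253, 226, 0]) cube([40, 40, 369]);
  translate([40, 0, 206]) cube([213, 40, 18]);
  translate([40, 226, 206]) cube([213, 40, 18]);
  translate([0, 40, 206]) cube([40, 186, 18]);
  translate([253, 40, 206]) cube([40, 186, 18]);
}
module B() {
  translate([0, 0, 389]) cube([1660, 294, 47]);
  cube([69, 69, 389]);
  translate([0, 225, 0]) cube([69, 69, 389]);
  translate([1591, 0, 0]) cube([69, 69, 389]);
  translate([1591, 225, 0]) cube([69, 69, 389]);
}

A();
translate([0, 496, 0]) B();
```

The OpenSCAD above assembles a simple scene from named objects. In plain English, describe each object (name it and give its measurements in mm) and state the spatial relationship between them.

A is a four-legged stool. The seat is a 293×266×29 mm slab whose top surface is at z = 398 mm; four square legs, each 40×40 mm in cross-section, run from the floor (z = 0) to the underside of the seat, each flush with a corner of the seat. Four stretchers, 40 mm wide and 18 mm tall, connect adjacent legs with their undersides at z = 206 mm, each running between the inner faces of the legs it joins and aligned with the legs' outer faces on the other axis.

B is a long wooden bench with a 1660 mm (x) × 294 mm (y) seat, 47 mm thick, its top surface 436 mm above the floor. Four 69 mm square legs at the seat corners, flush with the edges, run from z = 0 to the seat underside.

The bench is on the floor beside the stool on its +y side.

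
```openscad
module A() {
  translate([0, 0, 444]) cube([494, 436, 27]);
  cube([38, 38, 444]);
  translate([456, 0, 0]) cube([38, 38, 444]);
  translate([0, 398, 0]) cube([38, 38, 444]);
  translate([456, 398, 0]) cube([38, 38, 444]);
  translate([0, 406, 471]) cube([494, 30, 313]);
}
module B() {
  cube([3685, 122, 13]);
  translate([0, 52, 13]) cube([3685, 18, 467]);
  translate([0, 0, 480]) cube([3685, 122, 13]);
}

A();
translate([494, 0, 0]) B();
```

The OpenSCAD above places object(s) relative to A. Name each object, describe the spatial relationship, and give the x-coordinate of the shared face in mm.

A is a chair. B is an I-beam. The I-beam is against the chair's +x side, with their −y faces flush. The x-coordinate of the shared face is 494 mm.

The chair's +x face and the I-beam's −x face are both at x = 494 mm.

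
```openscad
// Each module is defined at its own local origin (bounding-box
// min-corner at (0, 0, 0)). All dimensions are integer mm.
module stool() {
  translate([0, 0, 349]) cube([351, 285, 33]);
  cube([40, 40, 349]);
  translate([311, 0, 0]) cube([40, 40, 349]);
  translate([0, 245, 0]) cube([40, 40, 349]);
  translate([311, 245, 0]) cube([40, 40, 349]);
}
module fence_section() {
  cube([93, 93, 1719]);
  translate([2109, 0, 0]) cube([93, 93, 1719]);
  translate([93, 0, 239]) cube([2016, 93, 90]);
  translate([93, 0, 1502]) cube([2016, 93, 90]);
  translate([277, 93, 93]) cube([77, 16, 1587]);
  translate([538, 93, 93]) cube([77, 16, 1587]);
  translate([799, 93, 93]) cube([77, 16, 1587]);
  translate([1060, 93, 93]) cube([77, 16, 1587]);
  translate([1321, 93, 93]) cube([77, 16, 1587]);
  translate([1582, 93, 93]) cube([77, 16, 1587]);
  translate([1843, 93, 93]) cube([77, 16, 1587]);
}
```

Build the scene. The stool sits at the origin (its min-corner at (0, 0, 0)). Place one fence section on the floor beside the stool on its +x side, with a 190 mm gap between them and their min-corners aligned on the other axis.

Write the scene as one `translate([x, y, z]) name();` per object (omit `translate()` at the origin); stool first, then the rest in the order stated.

stool();
translate([541, 0, 0]) fence_section();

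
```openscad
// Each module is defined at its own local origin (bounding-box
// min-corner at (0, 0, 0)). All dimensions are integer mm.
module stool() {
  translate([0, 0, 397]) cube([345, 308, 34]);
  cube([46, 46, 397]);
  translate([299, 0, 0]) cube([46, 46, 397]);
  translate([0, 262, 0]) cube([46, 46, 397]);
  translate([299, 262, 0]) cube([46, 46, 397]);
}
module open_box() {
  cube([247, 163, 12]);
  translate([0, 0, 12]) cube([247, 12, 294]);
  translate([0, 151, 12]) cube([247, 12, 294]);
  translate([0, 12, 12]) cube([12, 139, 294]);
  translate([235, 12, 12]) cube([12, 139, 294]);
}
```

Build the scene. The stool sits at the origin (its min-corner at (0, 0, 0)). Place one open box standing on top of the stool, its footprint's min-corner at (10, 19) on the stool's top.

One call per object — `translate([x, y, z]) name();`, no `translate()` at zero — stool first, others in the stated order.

stool();
translate([10, 19, 431]) open_box();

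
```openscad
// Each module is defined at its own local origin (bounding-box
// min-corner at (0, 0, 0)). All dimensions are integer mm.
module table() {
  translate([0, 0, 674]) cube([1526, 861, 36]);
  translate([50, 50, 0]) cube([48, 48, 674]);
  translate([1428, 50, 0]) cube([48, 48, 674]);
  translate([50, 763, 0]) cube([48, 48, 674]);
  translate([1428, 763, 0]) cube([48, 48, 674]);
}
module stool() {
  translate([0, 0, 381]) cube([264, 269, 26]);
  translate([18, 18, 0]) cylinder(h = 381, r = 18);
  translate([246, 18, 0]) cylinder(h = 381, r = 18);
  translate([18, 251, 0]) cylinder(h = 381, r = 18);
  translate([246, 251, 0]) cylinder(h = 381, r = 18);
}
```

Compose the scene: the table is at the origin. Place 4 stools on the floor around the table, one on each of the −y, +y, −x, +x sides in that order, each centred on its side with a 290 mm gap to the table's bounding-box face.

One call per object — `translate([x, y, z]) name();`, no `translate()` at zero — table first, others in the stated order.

table();
translate([631, -559, 0]) stool();
translate([631, 1151, 0]) stool();
translate([-554, 296, 0]) stool();
translate([1816, 296, 0]) stool();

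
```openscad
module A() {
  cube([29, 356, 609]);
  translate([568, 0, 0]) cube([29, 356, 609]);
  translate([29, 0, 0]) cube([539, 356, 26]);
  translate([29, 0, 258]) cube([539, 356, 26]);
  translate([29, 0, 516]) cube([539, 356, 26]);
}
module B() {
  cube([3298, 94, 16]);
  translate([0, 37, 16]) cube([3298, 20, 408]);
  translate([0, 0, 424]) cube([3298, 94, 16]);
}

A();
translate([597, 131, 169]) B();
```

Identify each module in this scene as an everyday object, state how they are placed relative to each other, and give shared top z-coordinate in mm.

A is a bookshelf. B is an I-beam. The I-beam is beside the bookshelf with their tops flush at z = 609. The shared top z-coordinate is 609 mm.

Both tops at z = 609 mm.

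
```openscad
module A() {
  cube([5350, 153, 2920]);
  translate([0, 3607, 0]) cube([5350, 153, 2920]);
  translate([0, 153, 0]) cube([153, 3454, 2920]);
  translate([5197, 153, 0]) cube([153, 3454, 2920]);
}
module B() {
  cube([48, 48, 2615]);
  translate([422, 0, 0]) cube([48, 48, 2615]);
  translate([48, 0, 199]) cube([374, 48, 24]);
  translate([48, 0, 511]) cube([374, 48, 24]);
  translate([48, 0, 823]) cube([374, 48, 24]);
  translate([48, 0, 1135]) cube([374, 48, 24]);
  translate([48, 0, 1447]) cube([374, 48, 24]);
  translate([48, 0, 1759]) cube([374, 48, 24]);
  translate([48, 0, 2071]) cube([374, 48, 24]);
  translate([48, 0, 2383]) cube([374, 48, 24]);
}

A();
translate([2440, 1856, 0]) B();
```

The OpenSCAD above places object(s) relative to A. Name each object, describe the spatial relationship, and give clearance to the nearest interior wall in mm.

Clearances: x = 2287, y = 1703; minimum 1703 mm.

A is a house frame. B is a ladder. The ladder sits inside the house frame, centred. The clearance to the nearest interior wall is 1703 mm.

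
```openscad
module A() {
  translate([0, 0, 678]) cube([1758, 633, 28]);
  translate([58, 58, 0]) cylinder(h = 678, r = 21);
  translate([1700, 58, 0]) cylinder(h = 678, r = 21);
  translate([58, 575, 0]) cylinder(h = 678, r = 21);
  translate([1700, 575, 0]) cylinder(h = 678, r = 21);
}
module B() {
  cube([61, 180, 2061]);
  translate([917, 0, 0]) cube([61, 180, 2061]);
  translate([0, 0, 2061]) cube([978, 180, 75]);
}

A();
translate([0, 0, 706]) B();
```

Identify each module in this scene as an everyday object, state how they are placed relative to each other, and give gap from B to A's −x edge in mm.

A is a table. B is a door frame. The door frame is on top of the table. The gap from the door frame to the table's −x edge is 0 mm.

The door frame's min-x is at 0; the table's min-x is 0; gap = 0 mm.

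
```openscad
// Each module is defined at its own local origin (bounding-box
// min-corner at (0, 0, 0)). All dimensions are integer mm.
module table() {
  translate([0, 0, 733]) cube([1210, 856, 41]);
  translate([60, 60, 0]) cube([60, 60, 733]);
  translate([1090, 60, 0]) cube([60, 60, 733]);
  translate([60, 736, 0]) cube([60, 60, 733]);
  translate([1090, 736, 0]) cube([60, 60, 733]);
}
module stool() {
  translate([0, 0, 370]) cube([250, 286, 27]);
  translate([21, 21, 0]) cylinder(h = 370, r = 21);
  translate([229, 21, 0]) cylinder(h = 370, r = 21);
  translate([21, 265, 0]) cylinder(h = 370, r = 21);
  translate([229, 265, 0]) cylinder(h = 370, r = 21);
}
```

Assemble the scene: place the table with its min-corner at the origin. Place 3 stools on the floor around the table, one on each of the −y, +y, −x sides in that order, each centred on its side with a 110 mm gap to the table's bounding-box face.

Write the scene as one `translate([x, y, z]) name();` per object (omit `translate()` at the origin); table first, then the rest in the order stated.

table();
translate([480, -396, 0]) stool();
translate([480, 966, 0]) stool();
translate([-360, 285, 0]) stool();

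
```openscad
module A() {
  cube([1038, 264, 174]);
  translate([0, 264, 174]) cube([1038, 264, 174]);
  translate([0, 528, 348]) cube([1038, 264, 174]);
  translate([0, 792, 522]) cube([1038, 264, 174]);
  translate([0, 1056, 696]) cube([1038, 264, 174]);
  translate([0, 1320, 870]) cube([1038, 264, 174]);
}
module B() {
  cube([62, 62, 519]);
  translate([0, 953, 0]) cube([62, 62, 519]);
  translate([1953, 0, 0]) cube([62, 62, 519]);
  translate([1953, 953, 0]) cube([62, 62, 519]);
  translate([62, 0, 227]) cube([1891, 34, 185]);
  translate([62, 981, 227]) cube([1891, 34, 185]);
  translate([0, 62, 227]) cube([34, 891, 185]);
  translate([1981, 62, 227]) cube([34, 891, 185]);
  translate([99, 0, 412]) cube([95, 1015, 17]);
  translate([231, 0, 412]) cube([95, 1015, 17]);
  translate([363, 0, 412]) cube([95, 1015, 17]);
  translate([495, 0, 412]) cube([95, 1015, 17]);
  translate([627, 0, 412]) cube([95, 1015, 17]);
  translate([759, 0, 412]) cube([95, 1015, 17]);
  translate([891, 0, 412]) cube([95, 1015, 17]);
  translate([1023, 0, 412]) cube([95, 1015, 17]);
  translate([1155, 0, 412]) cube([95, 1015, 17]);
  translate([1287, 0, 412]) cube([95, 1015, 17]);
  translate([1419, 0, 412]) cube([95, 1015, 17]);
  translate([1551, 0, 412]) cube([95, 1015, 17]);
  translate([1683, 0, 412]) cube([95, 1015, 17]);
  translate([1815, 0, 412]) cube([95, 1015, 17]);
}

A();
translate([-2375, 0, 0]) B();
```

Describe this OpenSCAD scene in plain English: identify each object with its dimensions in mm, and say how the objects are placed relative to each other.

A is a straight staircase of 6 solid steps. Each step is 1038 mm wide (x), 264 mm deep (y, the going) and 174 mm tall (the rise). The first step rests on the floor; each subsequent step sits one going further in +y and one rise higher in +z, directly behind and above the previous step with no overlap.

B is a bed frame 2015 mm long (x) by 1015 mm wide (y). Four 62×62 mm corner posts, 519 mm tall, at the corners of the footprint. Four rails of 34 mm thickness and 185 mm height run between adjacent posts with their undersides at z = 227 mm, their outer faces flush with the outside of the frame (the two x-running rails run between the posts' inner faces; the two y-running rails run between the posts' inner faces). 14 slats, each 95 mm wide (x) and 17 mm thick, lie across the top of the two x-running rails, running the full 1015 mm width of the frame in y; the slats are evenly spaced along x between the inner faces of the end posts with equal gaps (rounded down to the nearest mm) at the −x end and between each pair — any rounding remainder accumulates at the +x end.

The bed frame is on the floor beside the staircase on its −x side.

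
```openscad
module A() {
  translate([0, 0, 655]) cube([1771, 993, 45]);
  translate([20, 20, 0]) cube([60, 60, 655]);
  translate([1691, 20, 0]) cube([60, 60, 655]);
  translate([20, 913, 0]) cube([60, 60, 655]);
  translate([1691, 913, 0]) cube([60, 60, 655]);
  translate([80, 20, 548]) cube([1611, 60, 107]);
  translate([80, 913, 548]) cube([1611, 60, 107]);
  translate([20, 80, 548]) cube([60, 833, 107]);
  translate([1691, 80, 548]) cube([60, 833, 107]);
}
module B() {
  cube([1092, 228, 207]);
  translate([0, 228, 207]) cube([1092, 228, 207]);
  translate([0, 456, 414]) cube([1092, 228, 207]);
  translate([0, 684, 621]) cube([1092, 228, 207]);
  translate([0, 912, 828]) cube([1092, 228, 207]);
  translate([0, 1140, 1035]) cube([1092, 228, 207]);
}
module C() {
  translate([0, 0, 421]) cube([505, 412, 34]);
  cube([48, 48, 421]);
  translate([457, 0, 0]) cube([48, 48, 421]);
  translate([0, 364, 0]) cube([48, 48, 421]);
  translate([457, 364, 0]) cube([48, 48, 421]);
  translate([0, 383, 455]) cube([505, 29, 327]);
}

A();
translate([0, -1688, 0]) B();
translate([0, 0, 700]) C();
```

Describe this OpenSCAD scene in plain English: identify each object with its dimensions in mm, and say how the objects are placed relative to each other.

A is a table: top 1771 mm (x) × 993 mm (y), 45 mm thick, upper face at z = 700 mm, on four 60×60 mm square legs, each inset 20 mm from the nearest pair of top edges, running from z = 0 to the bottom of the top. Four apron rails, 60 mm thick and 107 mm tall, run between adjacent legs with their top edges flush with the underside of the top and their outer faces flush with the legs' outer faces.

B is a straight staircase of 6 solid steps. Each step is 1092 mm wide (x), 228 mm deep (y, the going) and 207 mm tall (the rise). The first step rests on the floor; each subsequent step sits one going further in +y and one rise higher in +z, directly behind and above the previous step with no overlap.

C is a chair. The seat is a 505×412×34 mm slab with its top at z = 455 mm, on four 48×48 mm corner legs (flush with the seat edges, standing on z = 0). A flat backrest 29 mm thick, 327 mm tall, spans the full seat width and rises from the seat top along its +y edge, rear face flush with the rear of the seat.

The staircase is on the floor beside the table on its −y side. The chair is on top of the table.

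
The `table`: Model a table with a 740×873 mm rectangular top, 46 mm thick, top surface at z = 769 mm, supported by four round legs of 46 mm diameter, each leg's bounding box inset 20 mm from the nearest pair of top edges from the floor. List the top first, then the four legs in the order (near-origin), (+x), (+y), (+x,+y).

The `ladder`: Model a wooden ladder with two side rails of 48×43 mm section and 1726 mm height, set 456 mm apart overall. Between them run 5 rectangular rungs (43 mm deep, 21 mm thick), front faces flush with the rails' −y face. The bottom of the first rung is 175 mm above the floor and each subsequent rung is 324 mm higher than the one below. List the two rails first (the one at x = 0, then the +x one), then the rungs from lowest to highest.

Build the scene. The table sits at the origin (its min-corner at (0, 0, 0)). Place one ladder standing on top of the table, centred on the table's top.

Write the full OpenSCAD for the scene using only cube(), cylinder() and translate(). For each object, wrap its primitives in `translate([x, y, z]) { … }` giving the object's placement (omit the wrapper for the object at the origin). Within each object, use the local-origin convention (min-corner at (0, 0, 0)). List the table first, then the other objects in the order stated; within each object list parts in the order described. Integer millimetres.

translate([0, 0, 723]) cube([740, 873, 46]);
translate([43, 43, 0]) cylinder(h = 723, r = 23);
translate([697, 43, 0]) cylinder(h = 723, r = 23);
translate([43, 830, 0]) cylinder(h = 723, r = 23);
translate([697, 830, 0]) cylinder(h = 723, r = 23);
translate([142, 415, 769]) {
  cube([48, 43, 1726]);
  translate([408, 0, 0]) cube([48, 43, 1726]);
  translate([48, 0, 175]) cube([360, 43, 21]);
  translate([48, 0, 499]) cube([360, 43, 21]);
  translate([48, 0, 823]) cube([360, 43, 21]);
  translate([48, 0, 1147]) cube([360, 43, 21]);
  translate([48, 0, 1471]) cube([360, 43, 21]);
}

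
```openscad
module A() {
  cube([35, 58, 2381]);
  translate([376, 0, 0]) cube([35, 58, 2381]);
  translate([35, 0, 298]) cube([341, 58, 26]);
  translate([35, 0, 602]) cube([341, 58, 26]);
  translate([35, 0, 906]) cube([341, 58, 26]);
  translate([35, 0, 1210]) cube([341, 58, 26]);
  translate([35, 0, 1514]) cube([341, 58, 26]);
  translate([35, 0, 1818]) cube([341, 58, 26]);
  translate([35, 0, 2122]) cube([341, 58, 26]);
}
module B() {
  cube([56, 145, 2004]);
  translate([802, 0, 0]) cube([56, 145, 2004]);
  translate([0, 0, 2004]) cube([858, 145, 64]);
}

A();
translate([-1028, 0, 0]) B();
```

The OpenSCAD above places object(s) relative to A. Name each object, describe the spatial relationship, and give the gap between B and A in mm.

The door frame's nearest face is 170 mm from the ladder's −x face.

A is a ladder. B is a door frame. The door frame is on the floor beside the ladder on its −x side. The gap between the door frame and the ladder is 170 mm.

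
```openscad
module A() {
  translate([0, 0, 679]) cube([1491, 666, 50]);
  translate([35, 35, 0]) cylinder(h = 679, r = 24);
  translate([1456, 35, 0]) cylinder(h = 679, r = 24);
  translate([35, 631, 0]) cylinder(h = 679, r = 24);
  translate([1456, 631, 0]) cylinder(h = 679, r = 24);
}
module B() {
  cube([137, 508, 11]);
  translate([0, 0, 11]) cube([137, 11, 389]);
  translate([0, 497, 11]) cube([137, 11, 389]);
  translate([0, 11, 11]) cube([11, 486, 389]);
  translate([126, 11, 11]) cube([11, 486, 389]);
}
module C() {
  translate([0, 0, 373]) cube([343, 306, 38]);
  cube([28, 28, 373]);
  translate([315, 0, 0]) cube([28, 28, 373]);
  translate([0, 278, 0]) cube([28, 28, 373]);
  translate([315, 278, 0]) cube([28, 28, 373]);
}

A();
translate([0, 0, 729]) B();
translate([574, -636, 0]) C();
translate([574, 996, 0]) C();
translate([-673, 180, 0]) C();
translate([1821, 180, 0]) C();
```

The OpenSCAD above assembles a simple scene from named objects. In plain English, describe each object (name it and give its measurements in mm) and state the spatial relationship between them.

A is a table with a 1491×666 mm rectangular top, 50 mm thick, top surface at z = 729 mm, supported by four round legs of 48 mm diameter, each leg's bounding box inset 11 mm from the nearest pair of top edges, running from the floor.

B is an open storage box with external size 137×508×400 mm and wall thickness 11 mm (the base is also 11 mm thick). The base covers the whole footprint; the four walls stand on the base, with the y-facing walls full-width and the x-facing walls fitting between their inner faces.

C is a four-legged stool. The seat is a 343×306×38 mm slab whose top surface is at z = 411 mm; four square legs, each 28×28 mm in cross-section, run from the floor (z = 0) to the underside of the seat, each flush with a corner of the seat.

The open box is on top of the table. Four stools sit around the table at the −y, +y, −x, +x sides.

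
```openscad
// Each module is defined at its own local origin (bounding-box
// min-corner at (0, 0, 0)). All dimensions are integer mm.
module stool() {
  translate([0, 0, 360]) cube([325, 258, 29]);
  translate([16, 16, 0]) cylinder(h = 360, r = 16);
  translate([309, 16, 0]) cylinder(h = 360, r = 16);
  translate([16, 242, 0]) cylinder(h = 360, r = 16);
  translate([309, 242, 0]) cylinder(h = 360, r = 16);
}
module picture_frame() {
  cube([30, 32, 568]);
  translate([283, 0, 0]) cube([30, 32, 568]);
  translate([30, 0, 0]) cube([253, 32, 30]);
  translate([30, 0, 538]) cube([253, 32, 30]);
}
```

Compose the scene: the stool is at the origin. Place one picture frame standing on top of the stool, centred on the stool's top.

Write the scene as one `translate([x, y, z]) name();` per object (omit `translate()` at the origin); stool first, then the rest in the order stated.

stool();
translate([6, 113, 389]) picture_frame();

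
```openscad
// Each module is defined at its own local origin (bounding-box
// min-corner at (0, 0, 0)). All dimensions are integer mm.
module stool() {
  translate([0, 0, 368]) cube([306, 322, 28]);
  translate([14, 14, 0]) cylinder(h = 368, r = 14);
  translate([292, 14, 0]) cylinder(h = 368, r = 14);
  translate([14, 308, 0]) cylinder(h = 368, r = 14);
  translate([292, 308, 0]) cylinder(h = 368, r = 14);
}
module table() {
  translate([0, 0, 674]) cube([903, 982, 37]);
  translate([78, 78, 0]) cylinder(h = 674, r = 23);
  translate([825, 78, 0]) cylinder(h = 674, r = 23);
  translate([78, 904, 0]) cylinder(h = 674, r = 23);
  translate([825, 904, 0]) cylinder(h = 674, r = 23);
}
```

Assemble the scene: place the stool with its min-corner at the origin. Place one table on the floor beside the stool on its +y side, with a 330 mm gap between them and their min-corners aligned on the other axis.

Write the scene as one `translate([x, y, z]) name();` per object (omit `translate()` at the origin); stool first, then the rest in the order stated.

stool();
translate([0, 652, 0]) table();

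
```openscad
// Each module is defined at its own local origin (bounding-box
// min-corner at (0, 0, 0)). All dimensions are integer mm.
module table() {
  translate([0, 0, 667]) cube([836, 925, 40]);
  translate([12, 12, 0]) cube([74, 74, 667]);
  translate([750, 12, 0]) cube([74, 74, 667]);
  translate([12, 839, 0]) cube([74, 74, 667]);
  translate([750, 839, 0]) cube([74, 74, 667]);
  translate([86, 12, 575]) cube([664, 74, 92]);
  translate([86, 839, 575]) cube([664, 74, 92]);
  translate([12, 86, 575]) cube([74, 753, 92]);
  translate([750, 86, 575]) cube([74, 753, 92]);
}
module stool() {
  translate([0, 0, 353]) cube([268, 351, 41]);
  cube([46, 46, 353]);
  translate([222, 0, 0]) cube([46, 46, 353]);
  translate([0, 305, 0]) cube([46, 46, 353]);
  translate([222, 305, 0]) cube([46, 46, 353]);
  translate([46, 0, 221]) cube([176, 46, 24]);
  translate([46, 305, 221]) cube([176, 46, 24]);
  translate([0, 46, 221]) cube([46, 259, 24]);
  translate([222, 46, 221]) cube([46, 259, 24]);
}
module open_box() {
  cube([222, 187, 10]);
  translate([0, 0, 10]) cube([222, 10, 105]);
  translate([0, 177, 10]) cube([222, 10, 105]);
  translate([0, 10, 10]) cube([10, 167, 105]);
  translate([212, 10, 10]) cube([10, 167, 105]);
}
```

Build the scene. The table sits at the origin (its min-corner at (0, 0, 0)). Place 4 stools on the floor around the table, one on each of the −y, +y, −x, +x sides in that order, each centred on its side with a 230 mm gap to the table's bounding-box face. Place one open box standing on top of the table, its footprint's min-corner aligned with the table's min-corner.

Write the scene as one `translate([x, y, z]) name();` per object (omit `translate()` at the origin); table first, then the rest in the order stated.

table();
translate([284, -581, 0]) stool();
translate([284, 1155, 0]) stool();
translate([-498, 287, 0]) stool();
translate([1066, 287, 0]) stool();
translate([0, 0, 707]) open_box();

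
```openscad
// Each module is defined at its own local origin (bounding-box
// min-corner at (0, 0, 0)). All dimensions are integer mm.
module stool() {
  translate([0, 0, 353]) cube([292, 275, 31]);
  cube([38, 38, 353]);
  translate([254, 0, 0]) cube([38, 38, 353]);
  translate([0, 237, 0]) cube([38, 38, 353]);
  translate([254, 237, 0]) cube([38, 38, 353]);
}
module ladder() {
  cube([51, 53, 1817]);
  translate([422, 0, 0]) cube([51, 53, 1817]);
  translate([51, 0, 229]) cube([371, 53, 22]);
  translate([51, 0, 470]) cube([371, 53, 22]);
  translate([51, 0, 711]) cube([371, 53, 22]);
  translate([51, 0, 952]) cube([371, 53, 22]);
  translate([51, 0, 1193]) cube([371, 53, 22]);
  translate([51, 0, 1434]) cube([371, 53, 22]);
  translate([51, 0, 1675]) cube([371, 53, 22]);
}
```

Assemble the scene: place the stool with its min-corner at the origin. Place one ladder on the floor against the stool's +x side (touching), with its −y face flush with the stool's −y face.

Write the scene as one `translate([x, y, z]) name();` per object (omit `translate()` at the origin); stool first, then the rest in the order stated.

stool();
translate([292, 0, 0]) ladder();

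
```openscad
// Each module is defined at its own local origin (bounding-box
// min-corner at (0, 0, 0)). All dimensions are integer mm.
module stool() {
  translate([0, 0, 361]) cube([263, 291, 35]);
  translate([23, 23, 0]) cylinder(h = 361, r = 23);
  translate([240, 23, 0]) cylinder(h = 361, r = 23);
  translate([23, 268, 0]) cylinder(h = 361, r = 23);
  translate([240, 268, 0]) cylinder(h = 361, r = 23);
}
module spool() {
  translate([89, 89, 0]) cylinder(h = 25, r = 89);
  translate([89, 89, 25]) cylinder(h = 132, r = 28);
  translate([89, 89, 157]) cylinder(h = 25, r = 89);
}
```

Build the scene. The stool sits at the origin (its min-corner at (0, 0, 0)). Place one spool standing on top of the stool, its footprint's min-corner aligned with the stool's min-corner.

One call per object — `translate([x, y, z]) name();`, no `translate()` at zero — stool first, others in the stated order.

stool();
translate([0, 0, 396]) spool();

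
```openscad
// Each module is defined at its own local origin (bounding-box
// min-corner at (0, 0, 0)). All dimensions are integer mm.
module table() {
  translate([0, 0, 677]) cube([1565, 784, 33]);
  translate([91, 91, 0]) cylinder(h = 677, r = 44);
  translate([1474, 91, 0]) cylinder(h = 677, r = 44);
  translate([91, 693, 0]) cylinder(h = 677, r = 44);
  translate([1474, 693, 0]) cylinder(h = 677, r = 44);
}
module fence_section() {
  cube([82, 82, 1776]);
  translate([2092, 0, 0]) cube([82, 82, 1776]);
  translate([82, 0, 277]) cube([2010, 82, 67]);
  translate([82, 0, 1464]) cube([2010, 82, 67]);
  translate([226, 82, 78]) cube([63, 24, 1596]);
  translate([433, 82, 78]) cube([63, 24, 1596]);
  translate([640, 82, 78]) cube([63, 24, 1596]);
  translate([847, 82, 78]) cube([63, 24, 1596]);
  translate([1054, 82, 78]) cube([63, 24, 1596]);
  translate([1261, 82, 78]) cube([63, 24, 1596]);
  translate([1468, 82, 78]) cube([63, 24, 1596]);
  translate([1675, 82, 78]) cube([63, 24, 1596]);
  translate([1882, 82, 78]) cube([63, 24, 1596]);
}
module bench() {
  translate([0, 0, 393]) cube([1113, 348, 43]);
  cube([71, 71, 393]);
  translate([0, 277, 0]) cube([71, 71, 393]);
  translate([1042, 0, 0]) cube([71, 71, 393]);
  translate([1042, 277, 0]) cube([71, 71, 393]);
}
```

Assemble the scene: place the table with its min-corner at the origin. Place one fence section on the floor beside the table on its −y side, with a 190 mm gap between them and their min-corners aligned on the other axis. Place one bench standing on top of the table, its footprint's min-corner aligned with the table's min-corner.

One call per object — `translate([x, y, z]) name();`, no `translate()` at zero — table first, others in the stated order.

table();
translate([0, -296, 0]) fence_section();
translate([0, 0, 710]) bench();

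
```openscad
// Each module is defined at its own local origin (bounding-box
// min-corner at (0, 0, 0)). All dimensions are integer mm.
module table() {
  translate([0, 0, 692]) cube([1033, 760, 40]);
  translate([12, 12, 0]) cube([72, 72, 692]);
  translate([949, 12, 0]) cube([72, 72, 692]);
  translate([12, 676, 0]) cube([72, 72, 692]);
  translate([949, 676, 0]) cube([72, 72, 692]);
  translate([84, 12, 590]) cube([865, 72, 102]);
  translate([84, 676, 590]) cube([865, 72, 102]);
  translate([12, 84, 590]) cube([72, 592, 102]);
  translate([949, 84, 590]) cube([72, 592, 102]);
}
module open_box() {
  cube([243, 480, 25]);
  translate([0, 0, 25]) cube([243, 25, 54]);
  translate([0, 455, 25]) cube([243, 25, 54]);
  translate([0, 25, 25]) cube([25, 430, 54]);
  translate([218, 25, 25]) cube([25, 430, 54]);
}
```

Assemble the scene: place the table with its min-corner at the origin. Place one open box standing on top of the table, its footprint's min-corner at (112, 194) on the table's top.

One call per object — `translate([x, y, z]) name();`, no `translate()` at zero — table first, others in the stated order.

table();
translate([112, 194, 732]) open_box();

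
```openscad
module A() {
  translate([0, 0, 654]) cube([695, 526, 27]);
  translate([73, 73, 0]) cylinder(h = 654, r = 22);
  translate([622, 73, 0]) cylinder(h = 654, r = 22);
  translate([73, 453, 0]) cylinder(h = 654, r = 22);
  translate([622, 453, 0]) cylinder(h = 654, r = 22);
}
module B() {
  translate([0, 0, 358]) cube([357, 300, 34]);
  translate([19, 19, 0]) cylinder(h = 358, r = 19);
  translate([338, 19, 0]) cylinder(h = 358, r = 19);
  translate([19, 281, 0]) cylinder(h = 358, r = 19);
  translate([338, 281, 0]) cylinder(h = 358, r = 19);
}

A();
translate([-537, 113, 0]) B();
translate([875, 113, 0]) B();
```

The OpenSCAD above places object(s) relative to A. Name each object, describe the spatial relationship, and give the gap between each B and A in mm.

Each stool's nearest face is 180 mm from the table's bounding box.

A is a table. B is a stool. Two stools sit around the table at the −x, +x sides. The gap between each stool and the table is 180 mm.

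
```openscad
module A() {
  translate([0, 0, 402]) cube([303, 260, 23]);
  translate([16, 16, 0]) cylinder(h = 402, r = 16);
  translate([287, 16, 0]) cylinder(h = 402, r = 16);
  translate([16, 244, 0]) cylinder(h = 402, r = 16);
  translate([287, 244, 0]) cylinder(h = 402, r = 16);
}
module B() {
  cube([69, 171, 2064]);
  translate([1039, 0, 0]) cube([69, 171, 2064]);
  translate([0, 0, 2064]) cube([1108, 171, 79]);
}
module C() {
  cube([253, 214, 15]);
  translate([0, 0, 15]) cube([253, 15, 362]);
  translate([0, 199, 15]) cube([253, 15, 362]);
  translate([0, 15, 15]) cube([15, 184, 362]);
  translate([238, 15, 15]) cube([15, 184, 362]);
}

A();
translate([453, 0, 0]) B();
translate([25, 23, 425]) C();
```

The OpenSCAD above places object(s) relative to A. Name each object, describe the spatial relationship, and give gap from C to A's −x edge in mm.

The open box's min-x is at 25; the stool's min-x is 0; gap = 25 mm.

A is a stool. B is a door frame. C is an open box. The door frame is on the floor beside the stool on its +x side. The open box is on top of the stool, centred. The gap from the open box to the stool's −x edge is 25 mm.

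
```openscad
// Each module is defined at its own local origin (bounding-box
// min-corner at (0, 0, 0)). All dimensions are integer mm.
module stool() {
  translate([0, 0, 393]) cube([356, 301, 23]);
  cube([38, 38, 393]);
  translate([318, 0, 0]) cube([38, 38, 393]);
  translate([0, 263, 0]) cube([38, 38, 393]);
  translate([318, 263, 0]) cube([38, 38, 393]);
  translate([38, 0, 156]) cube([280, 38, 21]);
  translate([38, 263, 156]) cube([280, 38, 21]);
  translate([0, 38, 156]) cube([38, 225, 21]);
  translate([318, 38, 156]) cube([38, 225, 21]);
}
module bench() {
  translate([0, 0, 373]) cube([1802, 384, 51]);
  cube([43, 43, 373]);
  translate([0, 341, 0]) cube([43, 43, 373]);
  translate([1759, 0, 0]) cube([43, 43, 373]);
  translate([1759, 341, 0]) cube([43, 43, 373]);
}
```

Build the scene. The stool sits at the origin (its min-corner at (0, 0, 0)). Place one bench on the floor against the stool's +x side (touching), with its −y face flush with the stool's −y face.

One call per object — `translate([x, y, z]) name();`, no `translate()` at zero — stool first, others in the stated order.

stool();
translate([356, 0, 0]) bench();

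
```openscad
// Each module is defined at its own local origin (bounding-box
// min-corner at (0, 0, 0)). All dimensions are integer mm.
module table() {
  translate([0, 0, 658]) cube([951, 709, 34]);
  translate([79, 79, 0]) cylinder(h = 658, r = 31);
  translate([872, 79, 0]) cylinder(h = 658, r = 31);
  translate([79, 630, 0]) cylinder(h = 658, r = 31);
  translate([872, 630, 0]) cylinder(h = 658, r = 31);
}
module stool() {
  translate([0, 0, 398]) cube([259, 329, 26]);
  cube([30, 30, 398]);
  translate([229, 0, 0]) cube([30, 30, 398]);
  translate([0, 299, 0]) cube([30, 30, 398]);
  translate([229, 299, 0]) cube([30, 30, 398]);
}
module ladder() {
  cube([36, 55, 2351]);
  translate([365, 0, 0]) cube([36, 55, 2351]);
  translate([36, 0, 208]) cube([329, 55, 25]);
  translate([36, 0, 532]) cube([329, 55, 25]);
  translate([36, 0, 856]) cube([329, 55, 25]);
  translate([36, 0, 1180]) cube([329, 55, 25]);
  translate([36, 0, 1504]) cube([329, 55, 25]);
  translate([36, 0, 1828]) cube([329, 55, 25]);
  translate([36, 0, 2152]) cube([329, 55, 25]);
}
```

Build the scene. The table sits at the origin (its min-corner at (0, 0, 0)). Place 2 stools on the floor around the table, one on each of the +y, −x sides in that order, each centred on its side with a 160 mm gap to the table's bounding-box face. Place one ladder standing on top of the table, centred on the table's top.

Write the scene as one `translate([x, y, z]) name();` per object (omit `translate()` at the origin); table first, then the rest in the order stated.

table();
translate([346, 869, 0]) stool();
translate([-419, 190, 0]) stool();
translate([275, 327, 692]) ladder();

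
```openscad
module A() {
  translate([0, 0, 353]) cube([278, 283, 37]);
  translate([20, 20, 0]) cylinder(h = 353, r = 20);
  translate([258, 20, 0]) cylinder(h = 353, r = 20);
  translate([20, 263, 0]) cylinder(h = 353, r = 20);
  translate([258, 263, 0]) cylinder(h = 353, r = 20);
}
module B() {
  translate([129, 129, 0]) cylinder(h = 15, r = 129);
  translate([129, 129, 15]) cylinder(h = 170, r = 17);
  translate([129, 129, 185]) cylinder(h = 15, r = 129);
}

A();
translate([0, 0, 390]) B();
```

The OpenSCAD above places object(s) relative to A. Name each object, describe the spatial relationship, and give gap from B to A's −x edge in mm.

The spool's min-x is at 0; the stool's min-x is 0; gap = 0 mm.

A is a stool. B is a spool. The spool is on top of the stool. The gap from the spool to the stool's −x edge is 0 mm.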